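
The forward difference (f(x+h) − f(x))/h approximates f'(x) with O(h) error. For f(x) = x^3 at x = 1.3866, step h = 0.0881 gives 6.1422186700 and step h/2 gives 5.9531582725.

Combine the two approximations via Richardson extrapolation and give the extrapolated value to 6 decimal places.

5.764098

Order 1 gives 2^r = 2 and 2^r − 1 = 1.
Numerator 2×A(h/2) − A(h) = 2×5.9531582725 − 6.1422186700 = 5.7640978750
Divide by 2^1 − 1 = 1.
Result: 5.7640978750
Correction |R − A(h/2)| = 1.891e-01; gap |A(h/2) − A(h)| = 1.891e-01.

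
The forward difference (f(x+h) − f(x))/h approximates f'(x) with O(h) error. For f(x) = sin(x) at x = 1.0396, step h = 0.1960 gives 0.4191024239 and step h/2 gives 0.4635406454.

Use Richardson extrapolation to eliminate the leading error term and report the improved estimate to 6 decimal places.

Leading term ∝ h^1; use weight 2 = 2^1.
2 × 0.4635406454 = 0.9270812908; subtract 0.4191024239 → 0.5079788669
(2 × 0.4635406454 − 0.4191024239)/(2 − 1) = 0.5079788669

0.507979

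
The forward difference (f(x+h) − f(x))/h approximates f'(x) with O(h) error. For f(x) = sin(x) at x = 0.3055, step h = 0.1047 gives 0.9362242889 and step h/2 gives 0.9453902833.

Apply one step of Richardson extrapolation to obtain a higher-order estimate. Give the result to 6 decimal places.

Leading term ∝ h^1; use weight 2 = 2^1.
Weighted: 1.8907805666 − 0.9362242889 = 0.9545562777
Divide by 2^1 − 1 = 1.
(2*0.9453902833 − 0.9362242889)/(2 − 1) = 0.9545562777

0.954556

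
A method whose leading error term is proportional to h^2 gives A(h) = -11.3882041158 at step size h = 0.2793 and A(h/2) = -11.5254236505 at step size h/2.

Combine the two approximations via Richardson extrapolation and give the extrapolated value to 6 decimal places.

-11.571163

r = 2: numerator weight 4, denominator 3.
2^2×A(h/2) = -46.1016946020; minus A(h) gives -34.7134904862.
Denominator 4 − 1 = 3.
So the Richardson estimate is -11.5711634954.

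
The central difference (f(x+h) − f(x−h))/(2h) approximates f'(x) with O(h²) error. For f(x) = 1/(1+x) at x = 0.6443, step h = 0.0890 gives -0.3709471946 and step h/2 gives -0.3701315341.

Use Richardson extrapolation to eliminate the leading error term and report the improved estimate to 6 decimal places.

Leading term ∝ h^2; use weight 4 = 2^2.
4·(-0.3701315341) = -1.4805261364; subtract (-0.3709471946) → -1.1095789418
Denominator 4 − 1 = 3.
Result: -0.3698596473
Gap between inputs: 8.157e-04; correction applied: +0.0002718868.

-0.369860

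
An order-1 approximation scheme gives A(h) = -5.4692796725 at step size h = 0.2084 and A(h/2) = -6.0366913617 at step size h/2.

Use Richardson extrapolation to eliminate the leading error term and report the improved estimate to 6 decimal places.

-6.604103

Leading term ∝ h^1; use weight 2 = 2^1.
2*(-6.0366913617) = -12.0733827234; subtract (-5.4692796725) → -6.6041030509
(2*(-6.0366913617) − (-5.4692796725))/(2 − 1) = -6.6041030509
Correction |R − A(h/2)| = 5.674e-01; gap |A(h/2) − A(h)| = 5.674e-01.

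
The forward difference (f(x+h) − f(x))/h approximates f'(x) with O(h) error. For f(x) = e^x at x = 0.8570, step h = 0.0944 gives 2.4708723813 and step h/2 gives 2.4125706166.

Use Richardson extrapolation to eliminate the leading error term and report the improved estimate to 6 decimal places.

2.354269

Error is O(h^1); halving h shrinks it by 2^1 = 2.
Top: 2(2.4125706166) − (2.4708723813) = 2.3542688519
2.3542688519 ÷ 1 = 2.3542688519
Shift from A(h/2): −0.0583017647.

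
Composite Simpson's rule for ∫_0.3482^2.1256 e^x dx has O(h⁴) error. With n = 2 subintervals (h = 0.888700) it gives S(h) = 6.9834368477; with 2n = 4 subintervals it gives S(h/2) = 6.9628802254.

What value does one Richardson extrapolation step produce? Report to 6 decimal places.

6.961510

The method has order 4: 2^4 = 16.
16 × 6.9628802254 = 111.4060836064; subtract 6.9834368477 → 104.4226467587
Extrapolated: 104.4226467587 / 15 = 6.9615097839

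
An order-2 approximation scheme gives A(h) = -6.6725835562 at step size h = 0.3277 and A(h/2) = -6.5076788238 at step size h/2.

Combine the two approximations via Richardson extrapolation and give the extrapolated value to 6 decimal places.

Order 2 gives 2^r = 4 and 2^r − 1 = 3.
A(h/2) − A(h) = -6.5076788238 − (-6.6725835562) = 0.1649047324
Correction (A(h/2) − A(h))/(4 − 1) = 0.1649047324/3 = 0.0549682441
R = -6.5076788238 + 0.0549682441 = -6.4527105797

-6.452711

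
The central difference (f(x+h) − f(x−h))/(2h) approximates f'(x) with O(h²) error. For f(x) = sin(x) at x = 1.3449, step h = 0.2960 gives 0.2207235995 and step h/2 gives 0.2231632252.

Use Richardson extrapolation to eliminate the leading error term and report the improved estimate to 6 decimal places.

Method order is 2; weight 2^2 = 4.
Top: 4(0.2231632252) − (0.2207235995) = 0.6719293013
0.6719293013 ÷ 3 = 0.2239764338
Shift from A(h/2): +0.0008132086.

0.223976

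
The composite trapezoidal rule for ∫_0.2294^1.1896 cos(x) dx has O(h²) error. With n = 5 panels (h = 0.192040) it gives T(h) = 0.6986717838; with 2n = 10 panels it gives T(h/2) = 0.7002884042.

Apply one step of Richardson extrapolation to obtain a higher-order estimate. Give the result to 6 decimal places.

Method order is 2; weight 2^2 = 4.
Difference of the inputs: 0.7002884042 − 0.6986717838 = 0.0016166204
Divide by 2^2 − 1 = 3: 0.0016166204/3 = 0.0005388735
R = 0.7002884042 + 0.0005388735 = 0.7008272777
Shift from A(h/2): +0.0005388735.

0.700827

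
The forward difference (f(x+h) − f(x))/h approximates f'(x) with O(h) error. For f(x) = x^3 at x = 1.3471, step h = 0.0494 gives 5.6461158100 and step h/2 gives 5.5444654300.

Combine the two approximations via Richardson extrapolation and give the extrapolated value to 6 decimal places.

5.442815

r = 1, so 2^r = 2.
Numerator 2×A(h/2) − A(h) = 2×5.5444654300 − 5.6461158100 = 5.4428150500
5.4428150500 ÷ 1 = 5.4428150500
Shift from A(h/2): −0.1016503800.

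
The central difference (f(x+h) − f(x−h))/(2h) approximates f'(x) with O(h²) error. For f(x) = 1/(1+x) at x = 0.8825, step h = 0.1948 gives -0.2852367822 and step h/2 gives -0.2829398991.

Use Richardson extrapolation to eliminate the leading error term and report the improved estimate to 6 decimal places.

Method order is 2; weight 2^2 = 4.
Top: 4(-0.2829398991) − (-0.2852367822) = -0.8465228142
Divide by 2^2 − 1 = 3.
Extrapolated: (-0.8465228142) / 3 = -0.2821742714
Correction |R − A(h/2)| = 7.656e-04; gap |A(h/2) − A(h)| = 2.297e-03.

-0.282174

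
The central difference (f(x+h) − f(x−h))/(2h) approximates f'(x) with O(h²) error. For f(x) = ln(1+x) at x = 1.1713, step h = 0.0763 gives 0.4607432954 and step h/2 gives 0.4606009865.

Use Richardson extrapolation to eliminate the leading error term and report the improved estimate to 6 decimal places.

r = 2: numerator weight 4, denominator 3.
Weighted: 1.8424039460 − 0.4607432954 = 1.3816606506
Denominator 4 − 1 = 3.
So the Richardson estimate is 0.4605535502.
Correction |R − A(h/2)| = 4.744e-05; gap |A(h/2) − A(h)| = 1.423e-04.

0.460554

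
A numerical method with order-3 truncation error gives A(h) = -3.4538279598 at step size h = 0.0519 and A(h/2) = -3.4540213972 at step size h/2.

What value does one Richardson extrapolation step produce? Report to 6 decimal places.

The method has order 3: 2^3 = 8.
8×(-3.4540213972) = -27.6321711776; (-27.6321711776) − (-3.4538279598) = -24.1783432178
Denominator 8 − 1 = 7.
(-24.1783432178) ÷ 7 = -3.4540490311

-3.454049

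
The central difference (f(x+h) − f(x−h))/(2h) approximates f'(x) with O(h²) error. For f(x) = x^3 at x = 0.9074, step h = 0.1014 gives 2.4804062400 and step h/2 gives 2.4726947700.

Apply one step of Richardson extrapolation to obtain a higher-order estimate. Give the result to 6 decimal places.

Method order is 2; weight 2^2 = 4.
Difference of the inputs: 2.4726947700 − 2.4804062400 = -0.0077114700
Divide by 2^2 − 1 = 3: (-0.0077114700)/3 = -0.0025704900
R = 2.4726947700 − 0.0025704900 = 2.4701242800
Gap between inputs: 7.711e-03; correction applied: −0.0025704900.

2.470124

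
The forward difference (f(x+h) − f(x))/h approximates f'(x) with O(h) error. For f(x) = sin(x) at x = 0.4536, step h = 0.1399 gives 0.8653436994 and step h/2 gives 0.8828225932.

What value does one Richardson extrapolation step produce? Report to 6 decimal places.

0.900301

r = 1: numerator weight 2, denominator 1.
Weighted: 1.7656451864 − 0.8653436994 = 0.9003014870
(2*0.8828225932 − 0.8653436994)/(2 − 1) = 0.9003014870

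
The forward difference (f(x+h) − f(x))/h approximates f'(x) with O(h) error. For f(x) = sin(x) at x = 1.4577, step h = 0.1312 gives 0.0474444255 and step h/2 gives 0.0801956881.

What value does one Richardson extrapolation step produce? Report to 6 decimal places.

0.112947

Error is O(h^1); halving h shrinks it by 2^1 = 2.
2·0.0801956881 = 0.1603913762; 0.1603913762 − 0.0474444255 = 0.1129469507
Denominator 2 − 1 = 1.
0.1129469507 ÷ 1 = 0.1129469507
Shift from A(h/2): +0.0327512626.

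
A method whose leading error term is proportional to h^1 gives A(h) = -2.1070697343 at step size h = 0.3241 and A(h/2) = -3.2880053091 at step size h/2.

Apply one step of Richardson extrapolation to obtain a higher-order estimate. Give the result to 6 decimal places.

-4.468941

With r = 1 the leading error scales as h^1, so the weight is 2^1 = 2.
2 × (-3.2880053091) = -6.5760106182; subtract (-2.1070697343) → -4.4689408839
R = (-4.4689408839)/1 = -4.4689408839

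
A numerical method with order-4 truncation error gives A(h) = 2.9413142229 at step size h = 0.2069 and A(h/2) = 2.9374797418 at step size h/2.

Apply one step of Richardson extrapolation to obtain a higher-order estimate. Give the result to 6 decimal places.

2.937224

r = 4, so 2^r = 16.
16 × 2.9374797418 = 46.9996758688; 46.9996758688 − 2.9413142229 = 44.0583616459
Divide by 2^4 − 1 = 15.
Extrapolated: 44.0583616459 / 15 = 2.9372241097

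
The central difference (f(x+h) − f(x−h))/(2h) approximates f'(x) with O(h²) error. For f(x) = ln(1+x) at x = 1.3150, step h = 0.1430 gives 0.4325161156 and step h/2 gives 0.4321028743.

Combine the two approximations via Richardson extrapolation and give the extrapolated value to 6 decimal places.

0.431965

Order 2 gives 2^r = 4 and 2^r − 1 = 3.
4 × 0.4321028743 − 0.4325161156 = 1.2958953816
R = 1.2958953816/3 = 0.4319651272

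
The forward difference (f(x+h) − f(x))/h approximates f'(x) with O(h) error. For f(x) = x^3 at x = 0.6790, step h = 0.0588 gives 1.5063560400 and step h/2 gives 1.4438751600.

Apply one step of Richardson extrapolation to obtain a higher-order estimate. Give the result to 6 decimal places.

The method has order 1: 2^1 = 2.
Numerator 2*A(h/2) − A(h) = 2*1.4438751600 − 1.5063560400 = 1.3813942800
R = 1.3813942800/1 = 1.3813942800
Correction |R − A(h/2)| = 6.248e-02; gap |A(h/2) − A(h)| = 6.248e-02.

1.381394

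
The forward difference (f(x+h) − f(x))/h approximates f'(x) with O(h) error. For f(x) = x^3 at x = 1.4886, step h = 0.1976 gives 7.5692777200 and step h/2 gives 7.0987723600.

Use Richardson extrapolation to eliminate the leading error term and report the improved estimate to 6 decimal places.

The method has order 1: 2^1 = 2.
2 × 7.0987723600 − 7.5692777200 = 6.6282670000
Denominator 2 − 1 = 1.
So the Richardson estimate is 6.6282670000.

6.628267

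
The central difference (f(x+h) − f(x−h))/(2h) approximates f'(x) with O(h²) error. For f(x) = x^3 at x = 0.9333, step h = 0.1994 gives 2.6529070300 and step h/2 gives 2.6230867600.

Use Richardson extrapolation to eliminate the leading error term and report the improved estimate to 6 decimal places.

The method has order 2: 2^2 = 4.
A(h/2) − A(h) = 2.6230867600 − 2.6529070300 = -0.0298202700
Divide by 2^2 − 1 = 3: (-0.0298202700)/3 = -0.0099400900
R = A(h/2) + (A(h/2) − A(h))/3 = 2.6230867600 − 0.0099400900 = 2.6131466700
Gap between inputs: 2.982e-02; correction applied: −0.0099400900.

2.613147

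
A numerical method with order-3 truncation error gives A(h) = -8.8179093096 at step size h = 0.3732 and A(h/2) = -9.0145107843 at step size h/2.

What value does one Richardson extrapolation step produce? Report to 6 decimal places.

r = 3: numerator weight 8, denominator 7.
Weighted: (-72.1160862744) − (-8.8179093096) = -63.2981769648
R = (-63.2981769648)/7 = -9.0425967093
Gap between inputs: 1.966e-01; correction applied: −0.0280859250.

-9.042597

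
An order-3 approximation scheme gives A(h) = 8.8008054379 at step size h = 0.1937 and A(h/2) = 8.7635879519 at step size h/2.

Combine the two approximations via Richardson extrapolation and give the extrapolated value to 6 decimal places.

8.758271

With r = 3 the leading error scales as h^3, so the weight is 2^3 = 8.
8 × 8.7635879519 = 70.1087036152; subtract 8.8008054379 → 61.3078981773
(8 × 8.7635879519 − 8.8008054379)/(8 − 1) = 8.7582711682
Correction |R − A(h/2)| = 5.317e-03; gap |A(h/2) − A(h)| = 3.722e-02.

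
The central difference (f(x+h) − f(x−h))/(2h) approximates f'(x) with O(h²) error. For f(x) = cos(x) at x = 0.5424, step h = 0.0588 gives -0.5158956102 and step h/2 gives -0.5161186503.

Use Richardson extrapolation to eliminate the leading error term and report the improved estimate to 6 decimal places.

r = 2, so 2^r = 4.
4×(-0.5161186503) = -2.0644746012; subtract (-0.5158956102) → -1.5485789910
(-1.5485789910) ÷ 3 = -0.5161929970

-0.516193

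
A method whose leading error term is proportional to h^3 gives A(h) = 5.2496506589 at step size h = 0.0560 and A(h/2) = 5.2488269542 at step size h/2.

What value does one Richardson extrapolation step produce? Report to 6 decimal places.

r = 3: numerator weight 8, denominator 7.
Top: 8(5.2488269542) − (5.2496506589) = 36.7409649747
Extrapolated: 36.7409649747 / 7 = 5.2487092821

5.248709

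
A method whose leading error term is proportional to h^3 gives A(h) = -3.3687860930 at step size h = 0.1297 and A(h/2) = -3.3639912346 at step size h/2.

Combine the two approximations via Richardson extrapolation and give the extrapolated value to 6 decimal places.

-3.363306

The method has order 3: 2^3 = 8.
8 × (-3.3639912346) = -26.9119298768; (-26.9119298768) − (-3.3687860930) = -23.5431437838
Denominator 8 − 1 = 7.
So the Richardson estimate is -3.3633062548.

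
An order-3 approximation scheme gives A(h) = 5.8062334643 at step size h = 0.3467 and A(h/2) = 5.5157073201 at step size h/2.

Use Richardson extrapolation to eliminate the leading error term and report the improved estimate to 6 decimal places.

The method has order 3: 2^3 = 8.
Numerator 8 × A(h/2) − A(h) = 8 × 5.5157073201 − 5.8062334643 = 38.3194250965
38.3194250965 ÷ 7 = 5.4742035852
Correction |R − A(h/2)| = 4.150e-02; gap |A(h/2) − A(h)| = 2.905e-01.

5.474204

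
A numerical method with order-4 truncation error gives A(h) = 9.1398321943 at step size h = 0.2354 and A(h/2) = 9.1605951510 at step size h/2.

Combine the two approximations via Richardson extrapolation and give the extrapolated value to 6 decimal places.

9.161979

r = 4: numerator weight 16, denominator 15.
16·9.1605951510 = 146.5695224160; 146.5695224160 − 9.1398321943 = 137.4296902217
Denominator 16 − 1 = 15.
137.4296902217 ÷ 15 = 9.1619793481
Correction |R − A(h/2)| = 1.384e-03; gap |A(h/2) − A(h)| = 2.076e-02.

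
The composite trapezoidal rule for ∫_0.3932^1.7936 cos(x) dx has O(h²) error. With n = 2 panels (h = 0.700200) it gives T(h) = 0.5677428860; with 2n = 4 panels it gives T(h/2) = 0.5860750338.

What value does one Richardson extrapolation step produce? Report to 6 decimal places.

0.592186

Error is O(h^2); halving h shrinks it by 2^2 = 4.
4×0.5860750338 − 0.5677428860 = 1.7765572492
Denominator 4 − 1 = 3.
Extrapolated: 1.7765572492 / 3 = 0.5921857497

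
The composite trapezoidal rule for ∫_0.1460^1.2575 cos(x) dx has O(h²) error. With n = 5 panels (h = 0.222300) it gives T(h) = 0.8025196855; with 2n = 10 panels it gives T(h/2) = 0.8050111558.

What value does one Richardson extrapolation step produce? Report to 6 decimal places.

0.805842

Method order is 2; weight 2^2 = 4.
A(h/2) − A(h) = 0.8050111558 − 0.8025196855 = 0.0024914703
Correction (A(h/2) − A(h))/(4 − 1) = 0.0024914703/3 = 0.0008304901
R = 0.8050111558 + 0.0008304901 = 0.8058416459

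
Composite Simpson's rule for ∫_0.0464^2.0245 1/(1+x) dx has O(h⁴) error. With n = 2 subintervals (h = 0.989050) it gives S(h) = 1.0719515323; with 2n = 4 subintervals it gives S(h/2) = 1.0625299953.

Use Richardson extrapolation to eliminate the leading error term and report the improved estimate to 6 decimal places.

1.061902

Order 4 gives 2^r = 16 and 2^r − 1 = 15.
Top: 16(1.0625299953) − (1.0719515323) = 15.9285283925
Divide by 2^4 − 1 = 15.
Extrapolated: 15.9285283925 / 15 = 1.0619018928
Correction |R − A(h/2)| = 6.281e-04; gap |A(h/2) − A(h)| = 9.422e-03.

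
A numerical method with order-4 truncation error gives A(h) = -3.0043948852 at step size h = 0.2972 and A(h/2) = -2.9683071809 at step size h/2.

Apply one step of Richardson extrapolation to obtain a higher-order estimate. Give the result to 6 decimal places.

r = 4, so 2^r = 16.
Top: 16(-2.9683071809) − (-3.0043948852) = -44.4885200092
Extrapolated: (-44.4885200092) / 15 = -2.9659013339

-2.965901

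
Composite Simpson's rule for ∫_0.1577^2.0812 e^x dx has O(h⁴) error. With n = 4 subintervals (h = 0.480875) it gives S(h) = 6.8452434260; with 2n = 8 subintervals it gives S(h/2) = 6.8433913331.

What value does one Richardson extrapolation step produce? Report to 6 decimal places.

6.843268

Leading term ∝ h^4; use weight 16 = 2^4.
2^4×A(h/2) = 109.4942613296; minus A(h) gives 102.6490179036.
R = 102.6490179036/15 = 6.8432678602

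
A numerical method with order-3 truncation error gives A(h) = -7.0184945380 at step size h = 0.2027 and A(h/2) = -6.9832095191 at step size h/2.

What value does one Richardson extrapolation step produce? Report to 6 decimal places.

Order 3 gives 2^r = 8 and 2^r − 1 = 7.
Weighted: (-55.8656761528) − (-7.0184945380) = -48.8471816148
(8 × (-6.9832095191) − (-7.0184945380))/(8 − 1) = -6.9781688021
Gap between inputs: 3.529e-02; correction applied: +0.0050407170.

-6.978169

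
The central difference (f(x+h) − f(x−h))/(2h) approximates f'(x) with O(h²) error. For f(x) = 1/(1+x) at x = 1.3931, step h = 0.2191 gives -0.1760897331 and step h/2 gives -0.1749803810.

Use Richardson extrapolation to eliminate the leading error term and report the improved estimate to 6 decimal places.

-0.174611

r = 2, so 2^r = 4.
2^2×A(h/2) = -0.6999215240; minus A(h) gives -0.5238317909.
(-0.5238317909) ÷ 3 = -0.1746105970
Correction |R − A(h/2)| = 3.698e-04; gap |A(h/2) − A(h)| = 1.109e-03.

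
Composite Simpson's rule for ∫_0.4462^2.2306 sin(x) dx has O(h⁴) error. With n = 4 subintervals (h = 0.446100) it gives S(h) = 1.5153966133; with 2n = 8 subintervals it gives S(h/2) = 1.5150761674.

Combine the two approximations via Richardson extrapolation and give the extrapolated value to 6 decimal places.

With r = 4 the leading error scales as h^4, so the weight is 2^4 = 16.
16*1.5150761674 = 24.2412186784; 24.2412186784 − 1.5153966133 = 22.7258220651
(16*1.5150761674 − 1.5153966133)/(16 − 1) = 1.5150548043
Correction |R − A(h/2)| = 2.136e-05; gap |A(h/2) − A(h)| = 3.204e-04.

1.515055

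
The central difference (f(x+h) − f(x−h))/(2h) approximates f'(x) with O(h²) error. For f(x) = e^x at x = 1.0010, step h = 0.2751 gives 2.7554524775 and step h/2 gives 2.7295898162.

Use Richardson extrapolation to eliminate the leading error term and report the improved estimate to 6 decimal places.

r = 2: numerator weight 4, denominator 3.
Top: 4(2.7295898162) − (2.7554524775) = 8.1629067873
R = 8.1629067873/3 = 2.7209689291
Correction |R − A(h/2)| = 8.621e-03; gap |A(h/2) − A(h)| = 2.586e-02.

2.720969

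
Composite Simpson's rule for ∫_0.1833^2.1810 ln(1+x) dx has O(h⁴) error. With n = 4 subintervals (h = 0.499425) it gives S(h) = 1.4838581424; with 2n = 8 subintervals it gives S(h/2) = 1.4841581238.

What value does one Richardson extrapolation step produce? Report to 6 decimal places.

1.484178

r = 4, so 2^r = 16.
Weighted: 23.7465299808 − 1.4838581424 = 22.2626718384
Denominator 16 − 1 = 15.
Extrapolated: 22.2626718384 / 15 = 1.4841781226
Gap between inputs: 3.000e-04; correction applied: +0.0000199988.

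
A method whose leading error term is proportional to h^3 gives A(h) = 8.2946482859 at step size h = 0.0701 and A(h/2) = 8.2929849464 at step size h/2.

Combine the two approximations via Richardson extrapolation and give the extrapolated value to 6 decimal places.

The method has order 3: 2^3 = 8.
Difference of the inputs: 8.2929849464 − 8.2946482859 = -0.0016633395
Divide by 2^3 − 1 = 7: (-0.0016633395)/7 = -0.0002376199
R = A(h/2) + (A(h/2) − A(h))/7 = 8.2929849464 − 0.0002376199 = 8.2927473265
Correction |R − A(h/2)| = 2.376e-04; gap |A(h/2) − A(h)| = 1.663e-03.

8.292747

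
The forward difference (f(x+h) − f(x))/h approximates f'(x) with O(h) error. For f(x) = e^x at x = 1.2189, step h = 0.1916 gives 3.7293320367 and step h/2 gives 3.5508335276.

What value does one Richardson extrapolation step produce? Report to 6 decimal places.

With r = 1 the leading error scales as h^1, so the weight is 2^1 = 2.
Difference of the inputs: 3.5508335276 − 3.7293320367 = -0.1784985091
Divide by 2^1 − 1 = 1: (-0.1784985091)/1 = -0.1784985091
R = A(h/2) + (A(h/2) − A(h))/1 = 3.5508335276 − 0.1784985091 = 3.3723350185
Gap between inputs: 1.785e-01; correction applied: −0.1784985091.

3.372335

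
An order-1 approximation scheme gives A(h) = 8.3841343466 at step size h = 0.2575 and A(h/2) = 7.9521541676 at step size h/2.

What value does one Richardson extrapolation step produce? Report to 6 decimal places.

7.520174

Order 1 gives 2^r = 2 and 2^r − 1 = 1.
Weighted: 15.9043083352 − 8.3841343466 = 7.5201739886
Divide by 2^1 − 1 = 1.
Extrapolated: 7.5201739886 / 1 = 7.5201739886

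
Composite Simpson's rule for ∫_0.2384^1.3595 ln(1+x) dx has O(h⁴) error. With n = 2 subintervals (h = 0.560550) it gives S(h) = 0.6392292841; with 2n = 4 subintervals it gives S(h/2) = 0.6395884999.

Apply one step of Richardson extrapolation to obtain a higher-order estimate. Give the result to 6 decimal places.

Method order is 4; weight 2^4 = 16.
16 × 0.6395884999 = 10.2334159984; 10.2334159984 − 0.6392292841 = 9.5941867143
Divide by 2^4 − 1 = 15.
Extrapolated: 9.5941867143 / 15 = 0.6396124476

0.639612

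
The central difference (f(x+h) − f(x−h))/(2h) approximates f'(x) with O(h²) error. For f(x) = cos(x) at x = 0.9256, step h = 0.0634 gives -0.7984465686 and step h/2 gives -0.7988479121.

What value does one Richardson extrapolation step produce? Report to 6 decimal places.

-0.798982

Leading term ∝ h^2; use weight 4 = 2^2.
4·(-0.7988479121) = -3.1953916484; subtract (-0.7984465686) → -2.3969450798
(-2.3969450798) ÷ 3 = -0.7989816933
Shift from A(h/2): −0.0001337812.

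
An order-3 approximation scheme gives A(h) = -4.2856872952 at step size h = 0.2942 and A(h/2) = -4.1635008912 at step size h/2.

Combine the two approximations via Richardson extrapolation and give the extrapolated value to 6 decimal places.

r = 3, so 2^r = 8.
8 × (-4.1635008912) − (-4.2856872952) = -29.0223198344
Denominator 8 − 1 = 7.
R = (-29.0223198344)/7 = -4.1460456906
Correction |R − A(h/2)| = 1.746e-02; gap |A(h/2) − A(h)| = 1.222e-01.

-4.146046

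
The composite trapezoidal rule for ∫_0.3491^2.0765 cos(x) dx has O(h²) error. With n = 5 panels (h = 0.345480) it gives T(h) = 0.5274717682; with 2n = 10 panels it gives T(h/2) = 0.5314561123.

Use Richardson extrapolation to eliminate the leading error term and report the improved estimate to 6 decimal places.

Order 2 gives 2^r = 4 and 2^r − 1 = 3.
Weighted: 2.1258244492 − 0.5274717682 = 1.5983526810
Divide by 2^2 − 1 = 3.
(4×0.5314561123 − 0.5274717682)/(4 − 1) = 0.5327842270

0.532784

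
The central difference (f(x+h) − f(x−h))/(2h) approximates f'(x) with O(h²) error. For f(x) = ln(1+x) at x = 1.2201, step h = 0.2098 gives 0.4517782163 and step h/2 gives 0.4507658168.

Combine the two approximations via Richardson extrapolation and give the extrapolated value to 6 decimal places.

0.450428

Method order is 2; weight 2^2 = 4.
2^2·A(h/2) = 1.8030632672; minus A(h) gives 1.3512850509.
R = 1.3512850509/3 = 0.4504283503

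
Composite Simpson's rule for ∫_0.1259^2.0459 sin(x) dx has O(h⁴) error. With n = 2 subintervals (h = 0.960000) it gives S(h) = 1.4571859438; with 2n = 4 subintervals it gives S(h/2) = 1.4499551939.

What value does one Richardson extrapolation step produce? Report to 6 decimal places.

The method has order 4: 2^4 = 16.
Weighted: 23.1992831024 − 1.4571859438 = 21.7420971586
Divide by 2^4 − 1 = 15.
21.7420971586 ÷ 15 = 1.4494731439
Correction |R − A(h/2)| = 4.820e-04; gap |A(h/2) − A(h)| = 7.231e-03.

1.449473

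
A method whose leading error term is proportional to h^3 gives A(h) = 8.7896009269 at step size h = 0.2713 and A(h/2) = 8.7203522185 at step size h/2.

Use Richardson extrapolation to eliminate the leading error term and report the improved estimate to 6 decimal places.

8.710460

r = 3: numerator weight 8, denominator 7.
Numerator 8·A(h/2) − A(h) = 8·8.7203522185 − 8.7896009269 = 60.9732168211
Denominator 8 − 1 = 7.
Extrapolated: 60.9732168211 / 7 = 8.7104595459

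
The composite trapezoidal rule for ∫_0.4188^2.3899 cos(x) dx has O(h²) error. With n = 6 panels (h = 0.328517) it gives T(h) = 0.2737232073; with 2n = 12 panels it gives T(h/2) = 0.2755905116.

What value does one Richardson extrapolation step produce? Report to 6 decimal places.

0.276213

Order 2 gives 2^r = 4 and 2^r − 1 = 3.
4×0.2755905116 = 1.1023620464; 1.1023620464 − 0.2737232073 = 0.8286388391
Divide by 2^2 − 1 = 3.
0.8286388391 ÷ 3 = 0.2762129464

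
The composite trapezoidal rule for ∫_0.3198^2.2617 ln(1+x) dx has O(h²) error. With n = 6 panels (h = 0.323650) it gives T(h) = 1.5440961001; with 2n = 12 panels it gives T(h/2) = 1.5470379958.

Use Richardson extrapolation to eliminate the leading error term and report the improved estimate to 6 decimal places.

1.548019

The method has order 2: 2^2 = 4.
Top: 4(1.5470379958) − (1.5440961001) = 4.6440558831
4.6440558831 ÷ 3 = 1.5480186277
Shift from A(h/2): +0.0009806319.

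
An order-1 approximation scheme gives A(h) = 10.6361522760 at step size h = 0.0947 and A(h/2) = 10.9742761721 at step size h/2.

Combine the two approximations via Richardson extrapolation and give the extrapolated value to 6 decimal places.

With r = 1 the leading error scales as h^1, so the weight is 2^1 = 2.
Numerator 2*A(h/2) − A(h) = 2*10.9742761721 − 10.6361522760 = 11.3124000682
R = 11.3124000682/1 = 11.3124000682
Shift from A(h/2): +0.3381238961.

11.312400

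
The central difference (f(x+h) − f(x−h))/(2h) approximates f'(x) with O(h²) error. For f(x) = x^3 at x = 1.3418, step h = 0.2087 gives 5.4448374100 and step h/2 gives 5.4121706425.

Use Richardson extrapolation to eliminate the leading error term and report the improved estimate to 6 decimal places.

5.401282

The method has order 2: 2^2 = 4.
2^2*A(h/2) = 21.6486825700; minus A(h) gives 16.2038451600.
Denominator 4 − 1 = 3.
So the Richardson estimate is 5.4012817200.
Gap between inputs: 3.267e-02; correction applied: −0.0108889225.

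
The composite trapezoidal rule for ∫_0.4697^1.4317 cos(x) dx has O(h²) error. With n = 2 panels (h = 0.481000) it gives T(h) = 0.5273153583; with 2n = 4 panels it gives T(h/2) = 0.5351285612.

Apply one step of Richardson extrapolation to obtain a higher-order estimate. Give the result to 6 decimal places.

With r = 2 the leading error scales as h^2, so the weight is 2^2 = 4.
4·0.5351285612 = 2.1405142448; subtract 0.5273153583 → 1.6131988865
Denominator 4 − 1 = 3.
Result: 0.5377329622

0.537733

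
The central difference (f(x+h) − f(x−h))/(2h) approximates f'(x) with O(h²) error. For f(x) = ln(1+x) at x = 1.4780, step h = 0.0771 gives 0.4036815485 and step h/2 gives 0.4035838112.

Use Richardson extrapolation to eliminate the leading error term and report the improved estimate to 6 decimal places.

0.403551

r = 2: numerator weight 4, denominator 3.
Numerator 4·A(h/2) − A(h) = 4·0.4035838112 − 0.4036815485 = 1.2106536963
R = 1.2106536963/3 = 0.4035512321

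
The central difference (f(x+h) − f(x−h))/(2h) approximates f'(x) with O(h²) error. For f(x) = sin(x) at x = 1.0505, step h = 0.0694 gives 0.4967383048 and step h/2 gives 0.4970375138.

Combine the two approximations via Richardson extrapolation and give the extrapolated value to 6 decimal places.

0.497137

The method has order 2: 2^2 = 4.
2^2 × A(h/2) = 1.9881500552; minus A(h) gives 1.4914117504.
Extrapolated: 1.4914117504 / 3 = 0.4971372501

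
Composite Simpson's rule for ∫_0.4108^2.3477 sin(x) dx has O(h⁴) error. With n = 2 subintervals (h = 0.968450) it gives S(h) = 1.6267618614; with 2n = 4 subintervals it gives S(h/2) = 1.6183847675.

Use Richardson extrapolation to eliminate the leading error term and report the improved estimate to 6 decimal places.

1.617826

Method order is 4; weight 2^4 = 16.
Weighted: 25.8941562800 − 1.6267618614 = 24.2673944186
Denominator 16 − 1 = 15.
Extrapolated: 24.2673944186 / 15 = 1.6178262946
Correction |R − A(h/2)| = 5.585e-04; gap |A(h/2) − A(h)| = 8.377e-03.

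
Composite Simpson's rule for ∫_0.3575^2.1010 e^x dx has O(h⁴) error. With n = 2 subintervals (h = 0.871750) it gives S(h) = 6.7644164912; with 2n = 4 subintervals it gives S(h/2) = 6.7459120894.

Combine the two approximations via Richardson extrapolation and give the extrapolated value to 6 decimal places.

Leading term ∝ h^4; use weight 16 = 2^4.
Weighted: 107.9345934304 − 6.7644164912 = 101.1701769392
Extrapolated: 101.1701769392 / 15 = 6.7446784626
Correction |R − A(h/2)| = 1.234e-03; gap |A(h/2) − A(h)| = 1.850e-02.

6.744678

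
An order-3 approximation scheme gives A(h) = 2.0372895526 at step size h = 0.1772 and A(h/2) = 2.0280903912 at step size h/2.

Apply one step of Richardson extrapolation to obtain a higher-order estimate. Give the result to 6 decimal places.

2.026776

With r = 3 the leading error scales as h^3, so the weight is 2^3 = 8.
Weighted: 16.2247231296 − 2.0372895526 = 14.1874335770
Denominator 8 − 1 = 7.
(8·2.0280903912 − 2.0372895526)/(8 − 1) = 2.0267762253
Gap between inputs: 9.199e-03; correction applied: −0.0013141659.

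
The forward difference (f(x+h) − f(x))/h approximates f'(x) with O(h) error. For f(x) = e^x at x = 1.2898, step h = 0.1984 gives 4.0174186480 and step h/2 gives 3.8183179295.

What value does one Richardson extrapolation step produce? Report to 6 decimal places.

3.619217

Method order is 1; weight 2^1 = 2.
Numerator 2·A(h/2) − A(h) = 2·3.8183179295 − 4.0174186480 = 3.6192172110
Denominator 2 − 1 = 1.
R = 3.6192172110/1 = 3.6192172110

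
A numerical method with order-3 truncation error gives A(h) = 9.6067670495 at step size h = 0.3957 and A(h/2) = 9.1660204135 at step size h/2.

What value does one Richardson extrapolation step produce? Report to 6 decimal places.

9.103057

With r = 3 the leading error scales as h^3, so the weight is 2^3 = 8.
8×9.1660204135 − 9.6067670495 = 63.7213962585
(8×9.1660204135 − 9.6067670495)/(8 − 1) = 9.1030566084
Gap between inputs: 4.407e-01; correction applied: −0.0629638051.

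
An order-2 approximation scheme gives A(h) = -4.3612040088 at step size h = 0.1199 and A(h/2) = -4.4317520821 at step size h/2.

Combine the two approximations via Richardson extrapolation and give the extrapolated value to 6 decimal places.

r = 2: numerator weight 4, denominator 3.
Top: 4(-4.4317520821) − (-4.3612040088) = -13.3658043196
(4×(-4.4317520821) − (-4.3612040088))/(4 − 1) = -4.4552681065

-4.455268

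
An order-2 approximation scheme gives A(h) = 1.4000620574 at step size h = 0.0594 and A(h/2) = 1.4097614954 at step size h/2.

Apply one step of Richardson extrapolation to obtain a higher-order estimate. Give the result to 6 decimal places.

r = 2, so 2^r = 4.
4 × 1.4097614954 = 5.6390459816; 5.6390459816 − 1.4000620574 = 4.2389839242
Divide by 2^2 − 1 = 3.
So the Richardson estimate is 1.4129946414.
Gap between inputs: 9.699e-03; correction applied: +0.0032331460.

1.412995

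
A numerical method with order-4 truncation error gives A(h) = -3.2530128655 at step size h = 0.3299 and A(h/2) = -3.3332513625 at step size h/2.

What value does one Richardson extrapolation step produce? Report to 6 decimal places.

-3.338601

Leading term ∝ h^4; use weight 16 = 2^4.
Top: 16(-3.3332513625) − (-3.2530128655) = -50.0790089345
R = (-50.0790089345)/15 = -3.3386005956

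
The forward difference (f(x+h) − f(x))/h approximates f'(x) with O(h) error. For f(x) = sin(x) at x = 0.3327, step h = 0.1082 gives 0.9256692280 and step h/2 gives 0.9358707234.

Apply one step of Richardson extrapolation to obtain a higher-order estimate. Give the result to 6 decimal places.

r = 1: numerator weight 2, denominator 1.
Top: 2(0.9358707234) − (0.9256692280) = 0.9460722188
Denominator 2 − 1 = 1.
0.9460722188 ÷ 1 = 0.9460722188

0.946072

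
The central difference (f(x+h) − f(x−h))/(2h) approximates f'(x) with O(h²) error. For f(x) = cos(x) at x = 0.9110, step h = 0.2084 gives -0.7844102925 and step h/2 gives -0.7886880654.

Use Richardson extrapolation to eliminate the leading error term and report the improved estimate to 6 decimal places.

r = 2, so 2^r = 4.
4 × (-0.7886880654) − (-0.7844102925) = -2.3703419691
Denominator 4 − 1 = 3.
R = (-2.3703419691)/3 = -0.7901139897

-0.790114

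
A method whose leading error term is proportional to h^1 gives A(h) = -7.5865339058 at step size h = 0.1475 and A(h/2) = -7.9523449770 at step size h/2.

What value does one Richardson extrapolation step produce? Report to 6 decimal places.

Leading term ∝ h^1; use weight 2 = 2^1.
2*(-7.9523449770) = -15.9046899540; (-15.9046899540) − (-7.5865339058) = -8.3181560482
Denominator 2 − 1 = 1.
(2*(-7.9523449770) − (-7.5865339058))/(2 − 1) = -8.3181560482

-8.318156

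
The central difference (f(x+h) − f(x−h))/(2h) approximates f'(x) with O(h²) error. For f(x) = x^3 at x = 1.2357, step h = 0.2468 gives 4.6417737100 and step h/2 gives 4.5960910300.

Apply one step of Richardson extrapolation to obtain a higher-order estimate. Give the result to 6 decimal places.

4.580863

r = 2: numerator weight 4, denominator 3.
Difference of the inputs: 4.5960910300 − 4.6417737100 = -0.0456826800
Correction (A(h/2) − A(h))/(4 − 1) = (-0.0456826800)/3 = -0.0152275600
R = A(h/2) + (A(h/2) − A(h))/3 = 4.5960910300 − 0.0152275600 = 4.5808634700
Shift from A(h/2): −0.0152275600.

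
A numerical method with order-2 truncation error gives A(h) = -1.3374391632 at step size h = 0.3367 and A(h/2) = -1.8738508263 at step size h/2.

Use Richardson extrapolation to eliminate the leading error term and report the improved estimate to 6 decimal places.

r = 2: numerator weight 4, denominator 3.
Weighted: (-7.4954033052) − (-1.3374391632) = -6.1579641420
Denominator 4 − 1 = 3.
(4*(-1.8738508263) − (-1.3374391632))/(4 − 1) = -2.0526547140

-2.052655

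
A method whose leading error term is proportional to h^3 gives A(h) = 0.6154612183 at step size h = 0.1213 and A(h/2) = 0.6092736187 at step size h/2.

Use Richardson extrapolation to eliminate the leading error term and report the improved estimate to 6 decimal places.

0.608390

Order 3 gives 2^r = 8 and 2^r − 1 = 7.
A(h/2) − A(h) = 0.6092736187 − 0.6154612183 = -0.0061875996
Divide by 2^3 − 1 = 7: (-0.0061875996)/7 = -0.0008839428
R = 0.6092736187 − 0.0008839428 = 0.6083896759
Gap between inputs: 6.188e-03; correction applied: −0.0008839428.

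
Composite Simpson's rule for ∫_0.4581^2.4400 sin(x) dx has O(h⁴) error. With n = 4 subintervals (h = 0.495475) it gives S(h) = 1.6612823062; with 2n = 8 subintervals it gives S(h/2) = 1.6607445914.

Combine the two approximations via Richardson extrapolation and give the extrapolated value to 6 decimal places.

1.660709

r = 4: numerator weight 16, denominator 15.
16·1.6607445914 = 26.5719134624; 26.5719134624 − 1.6612823062 = 24.9106311562
Divide by 2^4 − 1 = 15.
Extrapolated: 24.9106311562 / 15 = 1.6607087437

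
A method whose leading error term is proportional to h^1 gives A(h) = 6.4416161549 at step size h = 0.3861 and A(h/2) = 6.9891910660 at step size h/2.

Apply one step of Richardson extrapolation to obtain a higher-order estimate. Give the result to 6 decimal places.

7.536766

With r = 1 the leading error scales as h^1, so the weight is 2^1 = 2.
2×6.9891910660 = 13.9783821320; subtract 6.4416161549 → 7.5367659771
7.5367659771 ÷ 1 = 7.5367659771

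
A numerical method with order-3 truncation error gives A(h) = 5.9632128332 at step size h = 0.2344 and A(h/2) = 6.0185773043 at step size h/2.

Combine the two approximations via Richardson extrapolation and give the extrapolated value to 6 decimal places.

6.026487

The method has order 3: 2^3 = 8.
8 × 6.0185773043 = 48.1486184344; subtract 5.9632128332 → 42.1854056012
(8 × 6.0185773043 − 5.9632128332)/(8 − 1) = 6.0264865145
Gap between inputs: 5.536e-02; correction applied: +0.0079092102.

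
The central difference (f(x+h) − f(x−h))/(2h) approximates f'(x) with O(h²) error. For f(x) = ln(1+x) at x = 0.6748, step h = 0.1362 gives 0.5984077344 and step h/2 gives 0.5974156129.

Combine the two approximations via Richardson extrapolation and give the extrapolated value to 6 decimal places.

0.597085

Method order is 2; weight 2^2 = 4.
4*0.5974156129 = 2.3896624516; subtract 0.5984077344 → 1.7912547172
Extrapolated: 1.7912547172 / 3 = 0.5970849057
Correction |R − A(h/2)| = 3.307e-04; gap |A(h/2) − A(h)| = 9.921e-04.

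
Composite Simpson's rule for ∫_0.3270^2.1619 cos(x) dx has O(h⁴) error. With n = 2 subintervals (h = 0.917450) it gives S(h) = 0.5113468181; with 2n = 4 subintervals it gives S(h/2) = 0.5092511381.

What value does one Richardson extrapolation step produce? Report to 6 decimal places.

r = 4: numerator weight 16, denominator 15.
A(h/2) − A(h) = 0.5092511381 − 0.5113468181 = -0.0020956800
Divide by 2^4 − 1 = 15: (-0.0020956800)/15 = -0.0001397120
R = 0.5092511381 − 0.0001397120 = 0.5091114261

0.509111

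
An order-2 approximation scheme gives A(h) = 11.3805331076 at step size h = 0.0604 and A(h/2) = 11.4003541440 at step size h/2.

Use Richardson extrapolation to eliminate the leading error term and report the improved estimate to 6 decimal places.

11.406961

Error is O(h^2); halving h shrinks it by 2^2 = 4.
4*11.4003541440 − 11.3805331076 = 34.2208834684
Divide by 2^2 − 1 = 3.
34.2208834684 ÷ 3 = 11.4069611561
Correction |R − A(h/2)| = 6.607e-03; gap |A(h/2) − A(h)| = 1.982e-02.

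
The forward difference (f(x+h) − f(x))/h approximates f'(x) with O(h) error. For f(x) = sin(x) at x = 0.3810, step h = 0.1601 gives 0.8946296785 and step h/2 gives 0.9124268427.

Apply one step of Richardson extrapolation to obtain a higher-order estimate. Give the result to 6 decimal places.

r = 1, so 2^r = 2.
2·0.9124268427 = 1.8248536854; subtract 0.8946296785 → 0.9302240069
Divide by 2^1 − 1 = 1.
R = 0.9302240069/1 = 0.9302240069
Shift from A(h/2): +0.0177971642.

0.930224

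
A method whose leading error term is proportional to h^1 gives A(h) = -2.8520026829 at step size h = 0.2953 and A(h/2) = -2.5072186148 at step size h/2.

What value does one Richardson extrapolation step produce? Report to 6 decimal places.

-2.162435

Error is O(h^1); halving h shrinks it by 2^1 = 2.
2*(-2.5072186148) = -5.0144372296; subtract (-2.8520026829) → -2.1624345467
(-2.1624345467) ÷ 1 = -2.1624345467
Correction |R − A(h/2)| = 3.448e-01; gap |A(h/2) − A(h)| = 3.448e-01.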